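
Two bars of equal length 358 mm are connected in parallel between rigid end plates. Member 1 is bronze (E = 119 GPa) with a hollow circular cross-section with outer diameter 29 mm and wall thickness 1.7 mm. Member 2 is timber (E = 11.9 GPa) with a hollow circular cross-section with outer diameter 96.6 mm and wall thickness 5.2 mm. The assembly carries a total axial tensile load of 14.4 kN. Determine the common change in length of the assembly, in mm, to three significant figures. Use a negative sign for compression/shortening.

A_1 = 145.8 mm².
A_2 = 1493 mm².
Equal strain + equilibrium ⇒ each member carries load in proportion to AE: A₁E₁ = 17350000 N, A₂E₂ = 17770000 N, ΣAE = 35120000 N.
δ = PL/ΣAE = 14400·358/35120000 = 0.1468 mm.

0.147 mm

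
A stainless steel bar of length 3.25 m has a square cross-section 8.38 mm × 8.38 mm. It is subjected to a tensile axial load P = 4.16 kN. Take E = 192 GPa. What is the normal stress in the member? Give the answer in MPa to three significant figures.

59.2 MPa

A = 70.22 mm².
σ = N/A = 4160/70.22 = 59.24 MPa.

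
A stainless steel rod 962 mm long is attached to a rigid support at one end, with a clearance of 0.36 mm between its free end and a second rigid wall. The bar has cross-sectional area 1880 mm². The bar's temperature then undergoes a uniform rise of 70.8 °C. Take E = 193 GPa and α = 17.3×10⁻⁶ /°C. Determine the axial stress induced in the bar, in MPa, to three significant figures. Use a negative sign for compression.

Free thermal expansion αLΔT = 17.3e-6 · 962 · 70.8 = 1.178 mm.
The walls engage after the gap closes; constrained expansion = 1.178 − 0.36 = 0.8183 mm.
The walls impose strain ε = −(0.8183)/962 = -8.5062e-04; σ = Eε = 193000 · -8.5062e-04 = -164.2 MPa.

-164 MPa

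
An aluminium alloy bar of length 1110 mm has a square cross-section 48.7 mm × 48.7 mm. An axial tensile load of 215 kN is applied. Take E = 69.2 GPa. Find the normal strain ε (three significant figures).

A = 2372 mm².
σ = N/A = 90.65 MPa; ε = σ/E = 90.65/69200 = 1.310e-03.

0.00131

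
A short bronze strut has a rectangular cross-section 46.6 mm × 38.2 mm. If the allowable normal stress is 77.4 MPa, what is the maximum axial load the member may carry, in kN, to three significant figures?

A = 1780 mm².
P_max = σ_allow · A = 77.4 · 1780 = 137800 N = 137.8 kN.

138 kN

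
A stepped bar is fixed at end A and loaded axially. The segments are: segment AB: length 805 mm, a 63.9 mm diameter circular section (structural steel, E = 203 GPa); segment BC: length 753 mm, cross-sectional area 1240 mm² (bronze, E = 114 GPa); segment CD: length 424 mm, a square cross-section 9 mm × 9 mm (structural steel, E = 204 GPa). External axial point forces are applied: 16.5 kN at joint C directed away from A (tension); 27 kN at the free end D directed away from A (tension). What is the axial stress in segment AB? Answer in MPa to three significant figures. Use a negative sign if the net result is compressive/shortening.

Internal axial forces (sectioning from the free end, tension +): N_CD = 27 kN, N_BC = 43.5 kN, N_AB = 43.5 kN.
A_AB = 3207 mm².
σ_AB = N_AB/A_AB = 43500/3207 = 13.56 MPa.

13.6 MPa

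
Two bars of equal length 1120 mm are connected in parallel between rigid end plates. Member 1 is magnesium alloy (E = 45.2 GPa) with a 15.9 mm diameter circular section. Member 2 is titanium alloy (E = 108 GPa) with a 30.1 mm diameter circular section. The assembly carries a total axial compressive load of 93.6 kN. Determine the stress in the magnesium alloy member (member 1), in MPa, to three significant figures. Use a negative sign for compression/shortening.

-49.3 MPa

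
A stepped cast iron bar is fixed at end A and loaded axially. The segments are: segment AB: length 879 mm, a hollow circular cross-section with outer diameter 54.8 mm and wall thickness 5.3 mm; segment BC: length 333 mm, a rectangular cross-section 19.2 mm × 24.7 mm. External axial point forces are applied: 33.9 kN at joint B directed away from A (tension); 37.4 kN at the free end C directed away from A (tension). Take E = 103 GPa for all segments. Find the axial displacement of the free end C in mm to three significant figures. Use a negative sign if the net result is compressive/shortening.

Internal axial forces (sectioning from the free end, tension +): N_BC = 37.4 kN, N_AB = 71.3 kN.
A_AB = 824.2 mm².
A_BC = 474.2 mm².
δ_AB = 71300·879/(824.2·103000) = 0.7383 mm
δ_BC = 37400·333/(474.2·103000) = 0.255 mm
δ = Σδ_i = 0.9932 mm.

0.993 mm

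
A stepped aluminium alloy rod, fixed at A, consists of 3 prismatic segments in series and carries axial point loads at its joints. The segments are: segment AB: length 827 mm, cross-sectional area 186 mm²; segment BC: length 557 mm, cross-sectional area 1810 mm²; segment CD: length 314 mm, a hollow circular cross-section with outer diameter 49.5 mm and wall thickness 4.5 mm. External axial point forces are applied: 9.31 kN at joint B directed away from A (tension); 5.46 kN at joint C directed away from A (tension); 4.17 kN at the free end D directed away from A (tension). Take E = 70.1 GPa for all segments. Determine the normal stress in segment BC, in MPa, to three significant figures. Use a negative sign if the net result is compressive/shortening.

Internal axial forces (sectioning from the free end, tension +): N_CD = 4.17 kN, N_BC = 9.63 kN, N_AB = 18.94 kN.
σ_BC = N_BC/A_BC = 9630/1810 = 5.32 MPa.

5.32 MPa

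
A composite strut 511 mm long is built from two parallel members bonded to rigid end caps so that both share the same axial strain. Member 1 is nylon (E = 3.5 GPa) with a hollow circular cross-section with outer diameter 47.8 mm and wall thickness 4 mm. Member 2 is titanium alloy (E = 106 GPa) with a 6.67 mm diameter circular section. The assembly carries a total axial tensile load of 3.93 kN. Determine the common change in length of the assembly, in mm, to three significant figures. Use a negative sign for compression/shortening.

A_1 = 550.4 mm².
A_2 = 34.94 mm².
Equal strain + equilibrium ⇒ each member carries load in proportion to AE: A₁E₁ = 1926000 N, A₂E₂ = 3704000 N, ΣAE = 5630000 N.
δ = PL/ΣAE = 3930·511/5630000 = 0.3567 mm.

0.357 mm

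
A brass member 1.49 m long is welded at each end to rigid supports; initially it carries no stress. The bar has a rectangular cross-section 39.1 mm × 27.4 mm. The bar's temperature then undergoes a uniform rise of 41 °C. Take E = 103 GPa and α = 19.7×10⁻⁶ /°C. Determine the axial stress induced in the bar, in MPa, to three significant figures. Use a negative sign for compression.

Free thermal expansion αLΔT = 19.7e-6 · 1490 · 41 = 1.203 mm.
The walls impose strain ε = −(1.203)/1490 = -8.0770e-04; σ = Eε = 103000 · -8.0770e-04 = -83.19 MPa.

-83.2 MPa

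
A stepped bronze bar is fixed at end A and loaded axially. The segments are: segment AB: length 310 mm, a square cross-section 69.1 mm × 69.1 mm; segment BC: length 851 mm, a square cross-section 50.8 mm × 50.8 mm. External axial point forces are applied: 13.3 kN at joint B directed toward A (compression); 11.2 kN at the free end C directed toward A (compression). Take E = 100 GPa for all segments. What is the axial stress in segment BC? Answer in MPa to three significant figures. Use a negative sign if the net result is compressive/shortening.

-4.34 MPa

Internal axial forces (sectioning from the free end, tension +): N_BC = -11.2 kN, N_AB = -24.5 kN.
A_BC = 2581 mm².
σ_BC = N_BC/A_BC = -11200/2581 = -4.34 MPa.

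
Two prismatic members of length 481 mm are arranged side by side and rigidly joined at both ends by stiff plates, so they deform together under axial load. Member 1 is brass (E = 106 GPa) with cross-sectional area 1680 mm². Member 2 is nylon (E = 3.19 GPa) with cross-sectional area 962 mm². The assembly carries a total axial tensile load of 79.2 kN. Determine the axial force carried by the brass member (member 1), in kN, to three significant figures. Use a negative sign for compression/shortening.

77.9 kN

Equal strain + equilibrium ⇒ each member carries load in proportion to AE: A₁E₁ = 178100000 N, A₂E₂ = 3069000 N, ΣAE = 181100000 N.
F₁ = P·A₁E₁/ΣAE = 79200·178100000/181100000 = 77860 N.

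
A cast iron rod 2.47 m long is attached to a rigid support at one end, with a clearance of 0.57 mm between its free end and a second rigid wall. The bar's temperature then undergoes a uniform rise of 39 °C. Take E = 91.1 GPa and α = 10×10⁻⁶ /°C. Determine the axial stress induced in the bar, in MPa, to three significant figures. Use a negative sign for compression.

-14.5 MPa

Free thermal expansion αLΔT = 10e-6 · 2470 · 39 = 0.9633 mm.
The walls engage after the gap closes; constrained expansion = 0.9633 − 0.57 = 0.3933 mm.
The walls impose strain ε = −(0.3933)/2470 = -1.5923e-04; σ = Eε = 91100 · -1.5923e-04 = -14.51 MPa.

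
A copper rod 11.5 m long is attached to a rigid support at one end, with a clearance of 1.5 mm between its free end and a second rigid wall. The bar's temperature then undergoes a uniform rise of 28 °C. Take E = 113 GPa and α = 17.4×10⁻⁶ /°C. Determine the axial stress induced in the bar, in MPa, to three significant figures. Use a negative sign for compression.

-40.3 MPa

Free thermal expansion αLΔT = 17.4e-6 · 11500 · 28 = 5.603 mm.
The walls engage after the gap closes; constrained expansion = 5.603 − 1.5 = 4.103 mm.
The walls impose strain ε = −(4.103)/11500 = -3.5677e-04; σ = Eε = 113000 · -3.5677e-04 = -40.31 MPa.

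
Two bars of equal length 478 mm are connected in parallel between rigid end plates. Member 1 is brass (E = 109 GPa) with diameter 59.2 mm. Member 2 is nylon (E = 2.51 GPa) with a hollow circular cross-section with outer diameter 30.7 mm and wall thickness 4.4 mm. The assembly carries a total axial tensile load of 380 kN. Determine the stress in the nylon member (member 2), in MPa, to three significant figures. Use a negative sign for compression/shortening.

3.17 MPa

A_1 = 2753 mm².
A_2 = 363.5 mm².
Equal strain + equilibrium ⇒ each member carries load in proportion to AE: A₁E₁ = 300000000 N, A₂E₂ = 912500 N, ΣAE = 300900000 N.
σ₂ = P·E₂/ΣAE = 380000·2510/300900000 = 3.169 MPa.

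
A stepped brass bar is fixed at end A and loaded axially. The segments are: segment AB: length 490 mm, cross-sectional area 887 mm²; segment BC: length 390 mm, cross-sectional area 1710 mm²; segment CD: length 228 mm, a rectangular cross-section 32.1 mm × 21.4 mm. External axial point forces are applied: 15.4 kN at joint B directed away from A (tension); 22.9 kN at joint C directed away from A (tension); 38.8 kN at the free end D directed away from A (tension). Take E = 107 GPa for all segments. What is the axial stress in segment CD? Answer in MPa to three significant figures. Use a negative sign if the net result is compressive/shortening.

Internal axial forces (sectioning from the free end, tension +): N_CD = 38.8 kN, N_BC = 61.7 kN, N_AB = 77.1 kN.
A_CD = 686.9 mm².
σ_CD = N_CD/A_CD = 38800/686.9 = 56.48 MPa.

56.5 MPa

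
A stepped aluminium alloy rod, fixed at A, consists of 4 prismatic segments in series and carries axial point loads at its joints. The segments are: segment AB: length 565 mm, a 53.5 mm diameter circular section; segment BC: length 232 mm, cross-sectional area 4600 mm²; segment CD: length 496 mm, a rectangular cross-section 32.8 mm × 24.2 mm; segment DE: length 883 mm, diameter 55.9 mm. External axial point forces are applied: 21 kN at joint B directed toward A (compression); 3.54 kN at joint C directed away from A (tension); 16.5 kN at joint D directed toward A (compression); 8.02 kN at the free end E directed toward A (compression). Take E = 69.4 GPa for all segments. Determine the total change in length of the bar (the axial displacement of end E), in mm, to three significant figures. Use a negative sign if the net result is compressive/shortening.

-0.430 mm

Internal axial forces (sectioning from the free end, tension +): N_DE = -8.02 kN, N_CD = -24.52 kN, N_BC = -20.98 kN, N_AB = -41.98 kN.
A_AB = 2248 mm².
A_CD = 793.8 mm².
A_DE = 2454 mm².
δ_AB = -41980·565/(2248·69400) = -0.152 mm
δ_BC = -20980·232/(4600·69400) = -0.01525 mm
δ_CD = -24520·496/(793.8·69400) = -0.2208 mm
δ_DE = -8020·883/(2454·69400) = -0.04158 mm
δ = Σδ_i = -0.4296 mm.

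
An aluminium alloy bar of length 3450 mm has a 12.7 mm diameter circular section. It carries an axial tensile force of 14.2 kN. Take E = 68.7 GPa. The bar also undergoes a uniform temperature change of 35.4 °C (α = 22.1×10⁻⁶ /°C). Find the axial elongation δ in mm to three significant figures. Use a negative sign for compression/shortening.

8.33 mm

A = 126.7 mm².
δ_mech = NL/(AE) = 14200·3450/(126.7·68700) = 5.629 mm.
δ_thermal = αLΔT = 22.1e-6·3450·35.4 = 2.699 mm.
δ = δ_mech + δ_thermal = 8.328 mm.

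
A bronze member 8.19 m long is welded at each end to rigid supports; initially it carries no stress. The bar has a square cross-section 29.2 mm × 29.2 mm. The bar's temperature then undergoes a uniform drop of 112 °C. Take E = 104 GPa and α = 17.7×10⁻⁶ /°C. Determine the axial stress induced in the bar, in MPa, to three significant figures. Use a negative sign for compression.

206 MPa

Free thermal expansion αLΔT = 17.7e-6 · 8190 · -112 = -16.24 mm.
The walls impose strain ε = −(-16.24)/8190 = 1.9824e-03; σ = Eε = 104000 · 1.9824e-03 = 206.2 MPa.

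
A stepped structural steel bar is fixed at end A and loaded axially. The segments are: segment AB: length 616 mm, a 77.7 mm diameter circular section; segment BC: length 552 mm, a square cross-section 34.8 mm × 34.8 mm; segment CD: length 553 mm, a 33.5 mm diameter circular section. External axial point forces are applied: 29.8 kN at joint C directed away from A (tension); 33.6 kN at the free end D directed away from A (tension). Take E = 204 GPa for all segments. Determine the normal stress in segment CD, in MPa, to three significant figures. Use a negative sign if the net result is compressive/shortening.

38.1 MPa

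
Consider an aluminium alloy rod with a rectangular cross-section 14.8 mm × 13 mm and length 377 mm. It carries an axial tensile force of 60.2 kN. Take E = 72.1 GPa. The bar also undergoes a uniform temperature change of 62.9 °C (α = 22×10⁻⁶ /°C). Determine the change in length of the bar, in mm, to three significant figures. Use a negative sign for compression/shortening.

2.16 mm

A = 192.4 mm².
δ_mech = NL/(AE) = 60200·377/(192.4·72100) = 1.636 mm.
δ_thermal = αLΔT = 22e-6·377·62.9 = 0.5217 mm.
δ = δ_mech + δ_thermal = 2.158 mm.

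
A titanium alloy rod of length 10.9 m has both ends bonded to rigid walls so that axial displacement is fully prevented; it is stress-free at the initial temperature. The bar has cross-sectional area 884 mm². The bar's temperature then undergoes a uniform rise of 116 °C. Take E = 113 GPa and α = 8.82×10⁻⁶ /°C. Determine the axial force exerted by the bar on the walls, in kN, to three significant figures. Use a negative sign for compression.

Free thermal expansion αLΔT = 8.82e-6 · 10900 · 116 = 11.15 mm.
The walls impose strain ε = −(11.15)/10900 = -1.0231e-03; σ = Eε = 113000 · -1.0231e-03 = -115.6 MPa.
Wall reaction R = σ·A = -115.6·884 = -102200 N = -102.2 kN.

-102 kN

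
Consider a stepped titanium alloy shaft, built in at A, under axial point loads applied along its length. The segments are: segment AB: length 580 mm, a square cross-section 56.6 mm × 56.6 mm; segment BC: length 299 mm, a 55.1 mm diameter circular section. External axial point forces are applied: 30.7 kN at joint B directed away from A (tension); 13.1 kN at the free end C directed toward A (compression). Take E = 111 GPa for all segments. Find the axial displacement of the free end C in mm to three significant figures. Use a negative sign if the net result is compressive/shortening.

0.0139 mm

Internal axial forces (sectioning from the free end, tension +): N_BC = -13.1 kN, N_AB = 17.6 kN.
A_AB = 3204 mm².
A_BC = 2384 mm².
δ_AB = 17600·580/(3204·111000) = 0.02871 mm
δ_BC = -13100·299/(2384·111000) = -0.0148 mm
δ = Σδ_i = 0.01391 mm.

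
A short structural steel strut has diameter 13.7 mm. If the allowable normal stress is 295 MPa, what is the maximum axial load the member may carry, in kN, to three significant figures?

43.5 kN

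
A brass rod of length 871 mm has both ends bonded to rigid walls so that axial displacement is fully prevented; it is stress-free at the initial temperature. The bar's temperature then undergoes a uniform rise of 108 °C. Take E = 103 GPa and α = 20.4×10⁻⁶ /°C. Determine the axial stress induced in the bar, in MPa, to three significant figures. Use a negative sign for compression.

Free thermal expansion αLΔT = 20.4e-6 · 871 · 108 = 1.919 mm.
The walls impose strain ε = −(1.919)/871 = -2.2032e-03; σ = Eε = 103000 · -2.2032e-03 = -226.9 MPa.

-227 MPa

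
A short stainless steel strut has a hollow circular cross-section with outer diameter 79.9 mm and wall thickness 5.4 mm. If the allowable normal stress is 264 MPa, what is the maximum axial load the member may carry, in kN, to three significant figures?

334 kN

A = 1264 mm².
P_max = σ_allow · A = 264 · 1264 = 333700 N = 333.7 kN.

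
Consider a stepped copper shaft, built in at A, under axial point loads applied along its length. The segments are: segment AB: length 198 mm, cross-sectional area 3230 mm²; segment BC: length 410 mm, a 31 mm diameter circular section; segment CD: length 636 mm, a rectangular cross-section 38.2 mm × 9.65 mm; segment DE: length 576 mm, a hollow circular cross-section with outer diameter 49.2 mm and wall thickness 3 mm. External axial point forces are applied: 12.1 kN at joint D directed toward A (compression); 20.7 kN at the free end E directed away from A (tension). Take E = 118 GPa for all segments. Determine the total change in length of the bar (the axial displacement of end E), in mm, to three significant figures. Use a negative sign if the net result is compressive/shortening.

0.402 mm

Internal axial forces (sectioning from the free end, tension +): N_DE = 20.7 kN, N_CD = 8.6 kN, N_BC = 8.6 kN, N_AB = 8.6 kN.
A_BC = 754.8 mm².
A_CD = 368.6 mm².
A_DE = 435.4 mm².
δ_AB = 8600·198/(3230·118000) = 0.004468 mm
δ_BC = 8600·410/(754.8·118000) = 0.03959 mm
δ_CD = 8600·636/(368.6·118000) = 0.1257 mm
δ_DE = 20700·576/(435.4·118000) = 0.2321 mm
δ = Σδ_i = 0.4019 mm.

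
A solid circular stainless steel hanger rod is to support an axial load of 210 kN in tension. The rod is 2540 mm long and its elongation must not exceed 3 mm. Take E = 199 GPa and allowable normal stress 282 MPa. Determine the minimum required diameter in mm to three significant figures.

Required area A ≥ P/σ_allow = 210000/282 = 744.7 mm².
For a solid circular section, d ≥ √(4A/π) = 30.79 mm.
Elongation limit: A ≥ PL/(Eδ_allow) = 210000·2540/(199000·3) = 893.5 mm² ⇒ d ≥ 33.73 mm.
The elongation limit governs.

33.7 mm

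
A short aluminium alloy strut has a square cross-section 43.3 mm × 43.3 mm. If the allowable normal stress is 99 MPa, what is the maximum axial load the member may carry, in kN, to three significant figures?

A = 1875 mm².
P_max = σ_allow · A = 99 · 1875 = 185600 N = 185.6 kN.

186 kN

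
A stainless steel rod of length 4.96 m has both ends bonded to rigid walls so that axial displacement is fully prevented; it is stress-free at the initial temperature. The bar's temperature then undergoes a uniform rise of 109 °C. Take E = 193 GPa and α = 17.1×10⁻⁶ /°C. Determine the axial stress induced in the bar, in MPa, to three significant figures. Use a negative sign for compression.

Free thermal expansion αLΔT = 17.1e-6 · 4960 · 109 = 9.245 mm.
The walls impose strain ε = −(9.245)/4960 = -1.8639e-03; σ = Eε = 193000 · -1.8639e-03 = -359.7 MPa.

-360 MPa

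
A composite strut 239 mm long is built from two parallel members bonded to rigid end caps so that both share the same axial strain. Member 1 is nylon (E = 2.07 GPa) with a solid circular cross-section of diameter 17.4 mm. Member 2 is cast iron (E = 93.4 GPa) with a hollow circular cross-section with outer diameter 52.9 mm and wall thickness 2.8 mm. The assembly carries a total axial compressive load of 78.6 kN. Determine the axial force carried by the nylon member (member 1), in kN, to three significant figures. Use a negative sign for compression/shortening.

A_1 = 237.8 mm².
A_2 = 440.7 mm².
Equal strain + equilibrium ⇒ each member carries load in proportion to AE: A₁E₁ = 492200 N, A₂E₂ = 41160000 N, ΣAE = 41650000 N.
F₁ = P·A₁E₁/ΣAE = -78600·492200/41650000 = -928.8 N.

-0.929 kN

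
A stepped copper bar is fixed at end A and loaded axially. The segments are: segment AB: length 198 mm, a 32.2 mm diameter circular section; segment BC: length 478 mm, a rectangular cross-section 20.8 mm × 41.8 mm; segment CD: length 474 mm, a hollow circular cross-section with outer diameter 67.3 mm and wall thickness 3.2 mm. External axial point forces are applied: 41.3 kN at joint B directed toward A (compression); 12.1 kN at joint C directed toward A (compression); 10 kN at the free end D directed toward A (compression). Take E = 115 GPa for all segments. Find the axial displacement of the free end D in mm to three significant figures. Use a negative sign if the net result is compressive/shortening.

-0.304 mm

Internal axial forces (sectioning from the free end, tension +): N_CD = -10 kN, N_BC = -22.1 kN, N_AB = -63.4 kN.
A_AB = 814.3 mm².
A_BC = 869.4 mm².
A_CD = 644.4 mm².
δ_AB = -63400·198/(814.3·115000) = -0.134 mm
δ_BC = -22100·478/(869.4·115000) = -0.1057 mm
δ_CD = -10000·474/(644.4·115000) = -0.06396 mm
δ = Σδ_i = -0.3037 mm.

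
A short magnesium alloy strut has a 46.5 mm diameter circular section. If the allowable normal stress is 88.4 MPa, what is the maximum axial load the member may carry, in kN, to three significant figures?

150 kN

A = 1698 mm².
P_max = σ_allow · A = 88.4 · 1698 = 150100 N = 150.1 kN.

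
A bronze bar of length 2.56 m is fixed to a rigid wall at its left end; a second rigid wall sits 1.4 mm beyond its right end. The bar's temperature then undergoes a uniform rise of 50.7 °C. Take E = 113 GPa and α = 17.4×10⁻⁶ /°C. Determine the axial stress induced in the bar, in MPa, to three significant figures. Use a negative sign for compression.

Free thermal expansion αLΔT = 17.4e-6 · 2560 · 50.7 = 2.258 mm.
The walls engage after the gap closes; constrained expansion = 2.258 − 1.4 = 0.8584 mm.
The walls impose strain ε = −(0.8584)/2560 = -3.3530e-04; σ = Eε = 113000 · -3.3530e-04 = -37.89 MPa.

-37.9 MPa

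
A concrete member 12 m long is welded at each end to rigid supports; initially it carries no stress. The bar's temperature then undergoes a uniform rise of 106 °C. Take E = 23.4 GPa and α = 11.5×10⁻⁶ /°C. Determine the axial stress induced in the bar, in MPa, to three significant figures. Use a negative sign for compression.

-28.5 MPa

Free thermal expansion αLΔT = 11.5e-6 · 12000 · 106 = 14.63 mm.
The walls impose strain ε = −(14.63)/12000 = -1.2190e-03; σ = Eε = 23400 · -1.2190e-03 = -28.52 MPa.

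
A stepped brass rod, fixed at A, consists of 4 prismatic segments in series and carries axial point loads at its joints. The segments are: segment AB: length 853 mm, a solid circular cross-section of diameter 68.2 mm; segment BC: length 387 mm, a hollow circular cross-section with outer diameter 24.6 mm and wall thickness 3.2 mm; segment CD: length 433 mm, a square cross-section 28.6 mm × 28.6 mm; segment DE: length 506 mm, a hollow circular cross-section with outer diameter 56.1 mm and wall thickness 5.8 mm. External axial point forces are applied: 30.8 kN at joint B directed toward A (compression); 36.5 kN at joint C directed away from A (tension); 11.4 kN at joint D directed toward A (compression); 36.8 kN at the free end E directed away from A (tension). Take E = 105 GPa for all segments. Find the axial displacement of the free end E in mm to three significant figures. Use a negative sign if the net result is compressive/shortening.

1.45 mm

Internal axial forces (sectioning from the free end, tension +): N_DE = 36.8 kN, N_CD = 25.4 kN, N_BC = 61.9 kN, N_AB = 31.1 kN.
A_AB = 3653 mm².
A_BC = 215.1 mm².
A_CD = 818 mm².
A_DE = 916.5 mm².
δ_AB = 31100·853/(3653·105000) = 0.06916 mm
δ_BC = 61900·387/(215.1·105000) = 1.06 mm
δ_CD = 25400·433/(818·105000) = 0.1281 mm
δ_DE = 36800·506/(916.5·105000) = 0.1935 mm
δ = Σδ_i = 1.451 mm.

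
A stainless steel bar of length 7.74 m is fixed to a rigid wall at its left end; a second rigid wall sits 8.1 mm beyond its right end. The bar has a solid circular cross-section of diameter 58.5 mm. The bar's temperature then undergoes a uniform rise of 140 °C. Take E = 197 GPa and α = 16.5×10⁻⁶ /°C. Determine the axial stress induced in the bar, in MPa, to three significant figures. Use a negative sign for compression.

Free thermal expansion αLΔT = 16.5e-6 · 7740 · 140 = 17.88 mm.
The walls engage after the gap closes; constrained expansion = 17.88 − 8.1 = 9.779 mm.
The walls impose strain ε = −(9.779)/7740 = -1.2635e-03; σ = Eε = 197000 · -1.2635e-03 = -248.9 MPa.

-249 MPa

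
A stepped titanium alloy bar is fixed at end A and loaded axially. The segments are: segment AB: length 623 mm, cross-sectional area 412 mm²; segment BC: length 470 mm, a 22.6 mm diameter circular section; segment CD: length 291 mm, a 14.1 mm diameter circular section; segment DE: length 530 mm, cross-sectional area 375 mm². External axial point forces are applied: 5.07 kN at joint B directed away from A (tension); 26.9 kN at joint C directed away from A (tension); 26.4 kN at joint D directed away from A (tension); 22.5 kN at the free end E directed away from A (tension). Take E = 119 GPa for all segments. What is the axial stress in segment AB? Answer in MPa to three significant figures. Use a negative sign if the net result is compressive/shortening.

Internal axial forces (sectioning from the free end, tension +): N_DE = 22.5 kN, N_CD = 48.9 kN, N_BC = 75.8 kN, N_AB = 80.87 kN.
σ_AB = N_AB/A_AB = 80870/412 = 196.3 MPa.

196 MPa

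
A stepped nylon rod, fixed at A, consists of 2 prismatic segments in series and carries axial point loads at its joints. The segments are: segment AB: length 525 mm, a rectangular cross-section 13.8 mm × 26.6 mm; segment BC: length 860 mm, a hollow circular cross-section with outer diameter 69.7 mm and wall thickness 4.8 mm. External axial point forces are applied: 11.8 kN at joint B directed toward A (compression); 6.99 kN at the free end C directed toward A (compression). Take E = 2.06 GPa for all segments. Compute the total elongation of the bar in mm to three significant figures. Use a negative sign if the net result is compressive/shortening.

Internal axial forces (sectioning from the free end, tension +): N_BC = -6.99 kN, N_AB = -18.79 kN.
A_AB = 367.1 mm².
A_BC = 978.7 mm².
δ_AB = -18790·525/(367.1·2060) = -13.05 mm
δ_BC = -6990·860/(978.7·2060) = -2.982 mm
δ = Σδ_i = -16.03 mm.

-16.0 mm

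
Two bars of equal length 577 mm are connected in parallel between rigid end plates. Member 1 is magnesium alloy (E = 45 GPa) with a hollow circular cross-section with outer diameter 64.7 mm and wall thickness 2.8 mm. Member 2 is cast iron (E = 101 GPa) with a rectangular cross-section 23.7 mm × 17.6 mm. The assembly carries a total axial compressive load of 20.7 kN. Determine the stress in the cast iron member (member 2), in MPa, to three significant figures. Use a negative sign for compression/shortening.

-31.4 MPa

A_1 = 544.5 mm².
A_2 = 417.1 mm².
Equal strain + equilibrium ⇒ each member carries load in proportion to AE: A₁E₁ = 24500000 N, A₂E₂ = 42130000 N, ΣAE = 66630000 N.
σ₂ = P·E₂/ΣAE = -20700·101000/66630000 = -31.38 MPa.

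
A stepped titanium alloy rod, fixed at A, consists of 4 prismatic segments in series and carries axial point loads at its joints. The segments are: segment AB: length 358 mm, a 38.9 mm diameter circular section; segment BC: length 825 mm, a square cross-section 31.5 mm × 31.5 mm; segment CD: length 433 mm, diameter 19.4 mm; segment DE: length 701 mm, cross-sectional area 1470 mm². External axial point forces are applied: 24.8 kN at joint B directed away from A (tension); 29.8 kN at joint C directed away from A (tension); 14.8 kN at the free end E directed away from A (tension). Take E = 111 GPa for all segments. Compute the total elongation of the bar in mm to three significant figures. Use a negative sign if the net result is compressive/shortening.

0.781 mm

Internal axial forces (sectioning from the free end, tension +): N_DE = 14.8 kN, N_CD = 14.8 kN, N_BC = 44.6 kN, N_AB = 69.4 kN.
A_AB = 1188 mm².
A_BC = 992.2 mm².
A_CD = 295.6 mm².
δ_AB = 69400·358/(1188·111000) = 0.1883 mm
δ_BC = 44600·825/(992.2·111000) = 0.3341 mm
δ_CD = 14800·433/(295.6·111000) = 0.1953 mm
δ_DE = 14800·701/(1470·111000) = 0.06358 mm
δ = Σδ_i = 0.7813 mm.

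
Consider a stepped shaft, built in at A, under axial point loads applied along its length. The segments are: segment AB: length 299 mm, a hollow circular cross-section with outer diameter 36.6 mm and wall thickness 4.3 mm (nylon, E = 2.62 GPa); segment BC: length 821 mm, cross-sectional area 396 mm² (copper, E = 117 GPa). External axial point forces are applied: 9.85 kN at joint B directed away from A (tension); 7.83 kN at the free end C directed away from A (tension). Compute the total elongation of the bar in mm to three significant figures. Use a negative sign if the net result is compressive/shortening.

4.76 mm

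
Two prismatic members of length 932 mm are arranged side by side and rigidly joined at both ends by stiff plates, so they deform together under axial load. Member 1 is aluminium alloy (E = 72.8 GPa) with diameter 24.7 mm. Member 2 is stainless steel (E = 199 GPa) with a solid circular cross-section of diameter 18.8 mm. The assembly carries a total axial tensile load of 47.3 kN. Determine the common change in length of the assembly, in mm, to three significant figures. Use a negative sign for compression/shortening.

A_1 = 479.2 mm².
A_2 = 277.6 mm².
Equal strain + equilibrium ⇒ each member carries load in proportion to AE: A₁E₁ = 34880000 N, A₂E₂ = 55240000 N, ΣAE = 90120000 N.
δ = PL/ΣAE = 47300·932/90120000 = 0.4891 mm.

0.489 mm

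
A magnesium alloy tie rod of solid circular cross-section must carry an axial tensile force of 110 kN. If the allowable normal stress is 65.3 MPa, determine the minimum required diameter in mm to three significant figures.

46.3 mm

Required area A ≥ P/σ_allow = 110000/65.3 = 1685 mm².
For a solid circular section, d ≥ √(4A/π) = 46.31 mm.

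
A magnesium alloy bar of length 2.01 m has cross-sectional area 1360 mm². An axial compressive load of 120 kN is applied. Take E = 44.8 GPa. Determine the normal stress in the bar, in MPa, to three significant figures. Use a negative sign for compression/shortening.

σ = N/A = -120000/1360 = -88.24 MPa.

-88.2 MPa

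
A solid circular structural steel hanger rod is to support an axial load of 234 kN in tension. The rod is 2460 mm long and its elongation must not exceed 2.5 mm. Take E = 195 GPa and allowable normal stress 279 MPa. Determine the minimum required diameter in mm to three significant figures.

Required area A ≥ P/σ_allow = 234000/279 = 838.7 mm².
For a solid circular section, d ≥ √(4A/π) = 32.68 mm.
Elongation limit: A ≥ PL/(Eδ_allow) = 234000·2460/(195000·2.5) = 1181 mm² ⇒ d ≥ 38.77 mm.
The elongation limit governs.

38.8 mm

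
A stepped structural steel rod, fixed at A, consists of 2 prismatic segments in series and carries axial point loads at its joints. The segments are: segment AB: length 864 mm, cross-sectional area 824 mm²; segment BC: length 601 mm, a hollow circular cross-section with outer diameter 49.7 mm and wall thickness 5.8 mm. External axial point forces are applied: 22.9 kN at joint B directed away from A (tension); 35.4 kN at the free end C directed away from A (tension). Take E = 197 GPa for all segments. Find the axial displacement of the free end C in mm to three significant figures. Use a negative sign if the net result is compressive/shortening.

Internal axial forces (sectioning from the free end, tension +): N_BC = 35.4 kN, N_AB = 58.3 kN.
A_BC = 799.9 mm².
δ_AB = 58300·864/(824·197000) = 0.3103 mm
δ_BC = 35400·601/(799.9·197000) = 0.135 mm
δ = Σδ_i = 0.4453 mm.

0.445 mm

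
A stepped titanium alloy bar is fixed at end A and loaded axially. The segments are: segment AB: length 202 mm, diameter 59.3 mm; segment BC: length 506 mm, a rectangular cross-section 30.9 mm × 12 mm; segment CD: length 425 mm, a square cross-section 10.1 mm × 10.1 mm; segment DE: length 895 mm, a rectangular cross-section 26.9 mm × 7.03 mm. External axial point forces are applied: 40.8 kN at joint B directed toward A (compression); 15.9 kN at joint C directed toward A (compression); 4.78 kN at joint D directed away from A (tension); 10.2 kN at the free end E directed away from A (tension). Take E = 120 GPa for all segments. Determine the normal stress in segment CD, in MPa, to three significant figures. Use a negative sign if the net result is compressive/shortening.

Internal axial forces (sectioning from the free end, tension +): N_DE = 10.2 kN, N_CD = 14.98 kN, N_BC = -0.92 kN, N_AB = -41.72 kN.
A_CD = 102 mm².
σ_CD = N_CD/A_CD = 14980/102 = 146.8 MPa.

147 MPa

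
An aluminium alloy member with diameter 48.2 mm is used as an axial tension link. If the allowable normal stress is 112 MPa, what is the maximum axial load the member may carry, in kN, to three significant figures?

204 kN

A = 1825 mm².
P_max = σ_allow · A = 112 · 1825 = 204400 N = 204.4 kN.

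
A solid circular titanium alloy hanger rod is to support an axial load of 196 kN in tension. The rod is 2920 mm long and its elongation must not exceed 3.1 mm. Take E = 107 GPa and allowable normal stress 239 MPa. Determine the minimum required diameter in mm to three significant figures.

46.9 mm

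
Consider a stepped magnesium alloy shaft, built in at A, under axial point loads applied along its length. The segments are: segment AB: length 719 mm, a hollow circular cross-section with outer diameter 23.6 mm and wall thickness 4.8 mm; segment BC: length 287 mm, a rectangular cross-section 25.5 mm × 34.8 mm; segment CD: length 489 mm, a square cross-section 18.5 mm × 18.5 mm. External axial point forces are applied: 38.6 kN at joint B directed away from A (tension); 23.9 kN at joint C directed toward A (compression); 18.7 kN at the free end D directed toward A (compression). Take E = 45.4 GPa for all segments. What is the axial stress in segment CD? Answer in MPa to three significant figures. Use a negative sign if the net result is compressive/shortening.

-54.6 MPa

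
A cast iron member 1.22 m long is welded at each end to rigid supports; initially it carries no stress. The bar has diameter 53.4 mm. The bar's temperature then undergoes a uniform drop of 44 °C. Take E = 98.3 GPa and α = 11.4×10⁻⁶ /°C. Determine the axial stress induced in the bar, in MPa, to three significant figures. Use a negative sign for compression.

49.3 MPa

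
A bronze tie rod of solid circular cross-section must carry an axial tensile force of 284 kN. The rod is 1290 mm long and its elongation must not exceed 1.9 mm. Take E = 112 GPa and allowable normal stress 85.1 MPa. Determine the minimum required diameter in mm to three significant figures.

Required area A ≥ P/σ_allow = 284000/85.1 = 3337 mm².
For a solid circular section, d ≥ √(4A/π) = 65.19 mm.
Elongation limit: A ≥ PL/(Eδ_allow) = 284000·1290/(112000·1.9) = 1722 mm² ⇒ d ≥ 46.82 mm.
The stress limit governs.

65.2 mm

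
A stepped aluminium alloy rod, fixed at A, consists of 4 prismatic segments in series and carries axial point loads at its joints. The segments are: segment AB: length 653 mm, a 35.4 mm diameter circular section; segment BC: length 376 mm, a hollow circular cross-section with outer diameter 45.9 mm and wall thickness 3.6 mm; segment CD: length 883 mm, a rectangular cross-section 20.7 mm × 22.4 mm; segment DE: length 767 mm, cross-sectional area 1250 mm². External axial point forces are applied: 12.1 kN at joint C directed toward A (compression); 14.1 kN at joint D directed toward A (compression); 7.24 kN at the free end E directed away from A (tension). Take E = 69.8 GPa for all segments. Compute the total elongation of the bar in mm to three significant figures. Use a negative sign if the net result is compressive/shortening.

-0.517 mm

Internal axial forces (sectioning from the free end, tension +): N_DE = 7.24 kN, N_CD = -6.86 kN, N_BC = -18.96 kN, N_AB = -18.96 kN.
A_AB = 984.2 mm².
A_BC = 478.4 mm².
A_CD = 463.7 mm².
δ_AB = -18960·653/(984.2·69800) = -0.1802 mm
δ_BC = -18960·376/(478.4·69800) = -0.2135 mm
δ_CD = -6860·883/(463.7·69800) = -0.1872 mm
δ_DE = 7240·767/(1250·69800) = 0.06365 mm
δ = Σδ_i = -0.5172 mm.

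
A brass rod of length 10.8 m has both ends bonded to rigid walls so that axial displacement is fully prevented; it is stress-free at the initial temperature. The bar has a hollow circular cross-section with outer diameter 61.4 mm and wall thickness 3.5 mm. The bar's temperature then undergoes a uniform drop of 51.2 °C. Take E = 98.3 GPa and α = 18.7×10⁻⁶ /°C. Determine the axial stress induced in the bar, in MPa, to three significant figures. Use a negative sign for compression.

Free thermal expansion αLΔT = 18.7e-6 · 10800 · -51.2 = -10.34 mm.
The walls impose strain ε = −(-10.34)/10800 = 9.5744e-04; σ = Eε = 98300 · 9.5744e-04 = 94.12 MPa.

94.1 MPa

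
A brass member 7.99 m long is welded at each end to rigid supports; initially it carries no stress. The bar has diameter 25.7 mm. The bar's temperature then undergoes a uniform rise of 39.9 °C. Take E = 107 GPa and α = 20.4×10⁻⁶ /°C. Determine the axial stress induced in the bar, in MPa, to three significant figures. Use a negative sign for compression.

-87.1 MPa

Free thermal expansion αLΔT = 20.4e-6 · 7990 · 39.9 = 6.504 mm.
The walls impose strain ε = −(6.504)/7990 = -8.1396e-04; σ = Eε = 107000 · -8.1396e-04 = -87.09 MPa.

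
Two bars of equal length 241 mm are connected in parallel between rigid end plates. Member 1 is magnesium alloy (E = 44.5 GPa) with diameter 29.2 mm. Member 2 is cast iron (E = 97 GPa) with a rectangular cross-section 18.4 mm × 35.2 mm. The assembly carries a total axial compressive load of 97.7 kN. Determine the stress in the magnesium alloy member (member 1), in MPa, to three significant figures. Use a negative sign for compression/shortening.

-46.9 MPa

A_1 = 669.7 mm².
A_2 = 647.7 mm².
Equal strain + equilibrium ⇒ each member carries load in proportion to AE: A₁E₁ = 29800000 N, A₂E₂ = 62820000 N, ΣAE = 92620000 N.
σ₁ = P·E₁/ΣAE = -97700·44500/92620000 = -46.94 MPa.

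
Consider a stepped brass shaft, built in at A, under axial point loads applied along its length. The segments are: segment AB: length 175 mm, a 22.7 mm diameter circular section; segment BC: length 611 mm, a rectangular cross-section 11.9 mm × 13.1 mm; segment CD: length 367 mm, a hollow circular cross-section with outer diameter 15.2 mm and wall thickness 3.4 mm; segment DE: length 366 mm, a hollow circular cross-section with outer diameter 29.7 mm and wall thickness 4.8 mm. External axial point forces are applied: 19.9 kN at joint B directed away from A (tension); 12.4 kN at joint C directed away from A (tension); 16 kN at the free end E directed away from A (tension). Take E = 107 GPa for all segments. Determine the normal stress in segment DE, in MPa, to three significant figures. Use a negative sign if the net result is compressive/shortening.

42.6 MPa

Internal axial forces (sectioning from the free end, tension +): N_DE = 16 kN, N_CD = 16 kN, N_BC = 28.4 kN, N_AB = 48.3 kN.
A_DE = 375.5 mm².
σ_DE = N_DE/A_DE = 16000/375.5 = 42.61 MPa.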